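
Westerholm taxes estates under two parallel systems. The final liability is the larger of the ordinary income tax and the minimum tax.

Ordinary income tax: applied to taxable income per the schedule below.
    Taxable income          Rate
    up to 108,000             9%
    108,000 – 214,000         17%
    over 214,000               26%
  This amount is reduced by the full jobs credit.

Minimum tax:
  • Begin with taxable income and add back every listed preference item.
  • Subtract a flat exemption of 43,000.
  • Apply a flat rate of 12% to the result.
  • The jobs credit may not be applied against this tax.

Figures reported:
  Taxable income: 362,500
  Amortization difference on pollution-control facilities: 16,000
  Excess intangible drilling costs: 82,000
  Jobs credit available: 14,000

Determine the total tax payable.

Minimum tax:
  Adjusted income: 362,500 + 16,000 + 82,000 = 460,500
  Less exemption 43,000 → base 417,500
  417,500 × 12% = 50,100

Ordinary income tax:
  108,000 × 9% = 9,720
  106,000 × 17% = 18,020
  148,500 × 26% = 38,610
  → 66,350
  Less jobs credit 14,000 → 52,350

52,350 > 50,100, so the ordinary income tax governs.

52,350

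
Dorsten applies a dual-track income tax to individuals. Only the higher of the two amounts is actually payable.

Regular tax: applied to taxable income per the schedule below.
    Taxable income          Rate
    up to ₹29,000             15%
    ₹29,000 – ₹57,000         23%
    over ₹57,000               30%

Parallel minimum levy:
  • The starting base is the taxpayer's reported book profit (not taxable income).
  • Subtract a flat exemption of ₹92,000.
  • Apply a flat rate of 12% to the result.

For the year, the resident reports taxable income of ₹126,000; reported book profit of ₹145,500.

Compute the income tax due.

₹31,490

Regular tax:
  ₹29,000 × 15% = ₹4,350
  ₹28,000 × 23% = ₹6,440
  ₹69,000 × 30% = ₹20,700
  → ₹31,490

Parallel minimum levy:
  Base (reported book profit): ₹145,500
  Less exemption ₹92,000 → base ₹53,500
  ₹53,500 × 12% = ₹6,420

₹31,490 > ₹6,420, so the regular tax governs.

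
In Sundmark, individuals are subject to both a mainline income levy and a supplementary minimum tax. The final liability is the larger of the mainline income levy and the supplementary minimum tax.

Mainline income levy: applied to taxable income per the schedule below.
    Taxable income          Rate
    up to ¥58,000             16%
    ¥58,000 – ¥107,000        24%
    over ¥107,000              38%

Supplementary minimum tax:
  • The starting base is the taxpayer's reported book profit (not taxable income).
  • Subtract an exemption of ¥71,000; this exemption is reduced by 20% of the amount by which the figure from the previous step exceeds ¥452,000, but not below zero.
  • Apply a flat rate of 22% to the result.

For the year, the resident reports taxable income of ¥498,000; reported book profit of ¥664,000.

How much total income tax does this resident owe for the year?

Supplementary minimum tax:
  Base (reported book profit): ¥664,000
  Exemption: ¥71,000 − 20% × (¥664,000 − ¥452,000) = ¥71,000 − ¥42,400 = ¥28,600
  Base: ¥664,000 − ¥28,600 = ¥635,400
  ¥635,400 × 22% = ¥139,788

Mainline income levy:
  ¥58,000 × 16% = ¥9,280
  ¥49,000 × 24% = ¥11,760
  ¥391,000 × 38% = ¥148,580
  → ¥169,620

¥169,620 > ¥139,788, so the mainline income levy governs.

¥169,620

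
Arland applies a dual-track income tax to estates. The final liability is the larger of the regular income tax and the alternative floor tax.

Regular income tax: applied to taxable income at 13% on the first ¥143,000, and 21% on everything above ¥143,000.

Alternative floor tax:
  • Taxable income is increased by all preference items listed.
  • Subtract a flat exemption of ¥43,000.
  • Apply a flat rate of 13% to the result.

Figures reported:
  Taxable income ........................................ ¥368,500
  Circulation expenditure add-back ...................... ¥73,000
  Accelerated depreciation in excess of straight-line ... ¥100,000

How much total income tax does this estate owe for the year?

¥65,945

Regular income tax:
  ¥143,000 × 13% = ¥18,590
  ¥225,500 × 21% = ¥47,355
  → ¥65,945

Alternative floor tax:
  Adjusted income: ¥368,500 + ¥73,000 + ¥100,000 = ¥541,500
  Less exemption ¥43,000 → base ¥498,500
  ¥498,500 × 13% = ¥64,805

¥65,945 > ¥64,805, so the regular income tax governs.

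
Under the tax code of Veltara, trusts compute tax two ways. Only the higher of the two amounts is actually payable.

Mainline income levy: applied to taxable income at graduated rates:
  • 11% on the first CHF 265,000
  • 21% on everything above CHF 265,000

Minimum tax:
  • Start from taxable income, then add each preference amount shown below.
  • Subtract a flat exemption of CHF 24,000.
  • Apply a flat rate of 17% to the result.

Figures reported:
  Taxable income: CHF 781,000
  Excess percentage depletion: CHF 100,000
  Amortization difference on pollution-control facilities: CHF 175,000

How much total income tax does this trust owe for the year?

Minimum tax:
  Adjusted income: CHF 781,000 + CHF 100,000 + CHF 175,000 = CHF 1,056,000
  Less exemption CHF 24,000 → base CHF 1,032,000
  CHF 1,032,000 × 17% = CHF 175,440

Mainline income levy:
  CHF 265,000 × 11% = CHF 29,150
  CHF 516,000 × 21% = CHF 108,360
  → CHF 137,510

CHF 175,440 > CHF 137,510, so the minimum tax is the binding amount.

CHF 175,440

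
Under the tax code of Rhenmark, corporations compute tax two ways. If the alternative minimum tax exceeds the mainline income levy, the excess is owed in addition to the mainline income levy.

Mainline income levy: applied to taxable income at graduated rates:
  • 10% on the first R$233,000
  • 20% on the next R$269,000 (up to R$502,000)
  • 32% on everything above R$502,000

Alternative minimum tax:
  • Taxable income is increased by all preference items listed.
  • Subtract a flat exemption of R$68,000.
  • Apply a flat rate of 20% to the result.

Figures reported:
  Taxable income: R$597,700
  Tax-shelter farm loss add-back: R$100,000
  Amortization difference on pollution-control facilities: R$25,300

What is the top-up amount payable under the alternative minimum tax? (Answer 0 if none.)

Alternative minimum tax:
  Adjusted income: R$597,700 + R$100,000 + R$25,300 = R$723,000
  Less exemption R$68,000 → base R$655,000
  R$655,000 × 20% = R$131,000

Mainline income levy:
  R$233,000 × 10% = R$23,300
  R$269,000 × 20% = R$53,800
  R$95,700 × 32% = R$30,624
  → R$107,724

Excess of alternative minimum tax over mainline income levy: R$131,000 − R$107,724 = R$23,276.

R$23,276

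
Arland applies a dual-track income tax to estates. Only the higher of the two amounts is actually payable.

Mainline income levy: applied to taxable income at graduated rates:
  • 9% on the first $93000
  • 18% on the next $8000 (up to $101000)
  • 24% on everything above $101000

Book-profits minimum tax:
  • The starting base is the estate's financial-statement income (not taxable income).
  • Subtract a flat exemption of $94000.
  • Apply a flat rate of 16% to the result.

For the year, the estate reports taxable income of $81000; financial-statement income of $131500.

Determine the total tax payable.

$7290

Book-profits minimum tax:
  Base (financial-statement income): $131500
  Less exemption $94000 → base $37500
  $37500 × 16% = $6000

Mainline income levy:
  $81000 × 9% = $7290

$7290 > $6000, so the mainline income levy governs.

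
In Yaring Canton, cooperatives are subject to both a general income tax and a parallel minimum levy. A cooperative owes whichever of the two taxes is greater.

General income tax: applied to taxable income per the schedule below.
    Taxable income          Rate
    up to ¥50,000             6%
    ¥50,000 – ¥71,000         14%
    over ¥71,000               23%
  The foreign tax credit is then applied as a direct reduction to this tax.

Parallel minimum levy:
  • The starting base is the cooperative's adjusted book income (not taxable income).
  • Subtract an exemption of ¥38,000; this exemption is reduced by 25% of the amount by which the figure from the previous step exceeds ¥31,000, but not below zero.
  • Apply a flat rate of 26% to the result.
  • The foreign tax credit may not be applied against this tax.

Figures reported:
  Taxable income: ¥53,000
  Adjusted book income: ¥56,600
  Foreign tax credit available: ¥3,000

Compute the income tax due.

¥6,500

Parallel minimum levy:
  Base (adjusted book income): ¥56,600
  Exemption: ¥38,000 − 25% × (¥56,600 − ¥31,000) = ¥38,000 − ¥6,400 = ¥31,600
  Base: ¥56,600 − ¥31,600 = ¥25,000
  ¥25,000 × 26% = ¥6,500

General income tax:
  ¥50,000 × 6% = ¥3,000
  ¥3,000 × 14% = ¥420
  → ¥3,420
  Less foreign tax credit ¥3,000 → ¥420

¥6,500 > ¥420, so the parallel minimum levy is the binding amount.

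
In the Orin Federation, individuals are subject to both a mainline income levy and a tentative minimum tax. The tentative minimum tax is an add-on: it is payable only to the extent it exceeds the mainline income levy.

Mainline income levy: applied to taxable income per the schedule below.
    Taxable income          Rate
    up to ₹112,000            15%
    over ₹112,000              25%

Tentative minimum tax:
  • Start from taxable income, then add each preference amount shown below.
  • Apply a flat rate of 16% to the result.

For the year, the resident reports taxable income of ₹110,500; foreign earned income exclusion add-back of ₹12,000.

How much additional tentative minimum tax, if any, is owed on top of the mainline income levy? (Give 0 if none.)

Tentative minimum tax:
  Adjusted income: ₹110,500 + ₹12,000 = ₹122,500
  ₹122,500 × 16% = ₹19,600

Mainline income levy:
  ₹110,500 × 15% = ₹16,575

Excess of tentative minimum tax over mainline income levy: ₹19,600 − ₹16,575 = ₹3,025.

₹3,025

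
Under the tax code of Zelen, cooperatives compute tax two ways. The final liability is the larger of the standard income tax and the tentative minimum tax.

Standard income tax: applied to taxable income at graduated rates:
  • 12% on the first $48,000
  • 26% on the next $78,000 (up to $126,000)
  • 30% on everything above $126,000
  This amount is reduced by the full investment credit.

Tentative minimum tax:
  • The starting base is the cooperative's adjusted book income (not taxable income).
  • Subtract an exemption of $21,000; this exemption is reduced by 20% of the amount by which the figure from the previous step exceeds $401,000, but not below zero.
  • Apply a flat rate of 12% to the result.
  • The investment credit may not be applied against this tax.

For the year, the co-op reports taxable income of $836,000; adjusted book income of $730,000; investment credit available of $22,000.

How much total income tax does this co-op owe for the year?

Standard income tax:
  $48,000 × 12% = $5,760
  $78,000 × 26% = $20,280
  $710,000 × 30% = $213,000
  → $239,040
  Less investment credit $22,000 → $217,040

Tentative minimum tax:
  Base (adjusted book income): $730,000
  Exemption: 20% × ($730,000 − $401,000) = $65,800 ≥ $21,000, so the exemption is fully phased out
  Base: $730,000 − $0 = $730,000
  $730,000 × 12% = $87,600

$217,040 > $87,600, so the standard income tax governs.

$217,040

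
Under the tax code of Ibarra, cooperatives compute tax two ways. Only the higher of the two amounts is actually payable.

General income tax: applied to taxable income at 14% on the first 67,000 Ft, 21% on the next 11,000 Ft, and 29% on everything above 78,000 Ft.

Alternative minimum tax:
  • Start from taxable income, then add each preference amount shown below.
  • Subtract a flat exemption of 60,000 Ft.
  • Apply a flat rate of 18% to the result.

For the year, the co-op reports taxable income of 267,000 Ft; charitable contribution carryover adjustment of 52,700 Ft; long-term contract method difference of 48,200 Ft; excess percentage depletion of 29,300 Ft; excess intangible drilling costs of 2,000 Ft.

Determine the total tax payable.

Alternative minimum tax:
  Adjusted income: 267,000 Ft + 52,700 Ft + 48,200 Ft + 29,300 Ft + 2,000 Ft = 399,200 Ft
  Less exemption 60,000 Ft → base 339,200 Ft
  339,200 Ft × 18% = 61,056 Ft

General income tax:
  67,000 Ft × 14% = 9,380 Ft
  11,000 Ft × 21% = 2,310 Ft
  189,000 Ft × 29% = 54,810 Ft
  → 66,500 Ft

66,500 Ft > 61,056 Ft, so the general income tax governs.

66,500 Ft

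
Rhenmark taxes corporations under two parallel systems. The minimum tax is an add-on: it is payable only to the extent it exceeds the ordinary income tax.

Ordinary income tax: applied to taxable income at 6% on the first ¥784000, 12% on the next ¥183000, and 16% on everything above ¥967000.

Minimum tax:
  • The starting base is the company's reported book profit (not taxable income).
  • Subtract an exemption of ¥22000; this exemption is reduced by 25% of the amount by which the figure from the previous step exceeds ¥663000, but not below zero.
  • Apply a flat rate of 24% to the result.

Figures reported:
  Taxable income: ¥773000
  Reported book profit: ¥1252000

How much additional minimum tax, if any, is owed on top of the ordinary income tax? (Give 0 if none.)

¥254100

Ordinary income tax:
  ¥773000 × 6% = ¥46380

Minimum tax:
  Base (reported book profit): ¥1252000
  Exemption: 25% × (¥1252000 − ¥663000) = ¥147250 ≥ ¥22000, so the exemption is fully phased out
  Base: ¥1252000 − ¥0 = ¥1252000
  ¥1252000 × 24% = ¥300480

Excess of minimum tax over ordinary income tax: ¥300480 − ¥46380 = ¥254100.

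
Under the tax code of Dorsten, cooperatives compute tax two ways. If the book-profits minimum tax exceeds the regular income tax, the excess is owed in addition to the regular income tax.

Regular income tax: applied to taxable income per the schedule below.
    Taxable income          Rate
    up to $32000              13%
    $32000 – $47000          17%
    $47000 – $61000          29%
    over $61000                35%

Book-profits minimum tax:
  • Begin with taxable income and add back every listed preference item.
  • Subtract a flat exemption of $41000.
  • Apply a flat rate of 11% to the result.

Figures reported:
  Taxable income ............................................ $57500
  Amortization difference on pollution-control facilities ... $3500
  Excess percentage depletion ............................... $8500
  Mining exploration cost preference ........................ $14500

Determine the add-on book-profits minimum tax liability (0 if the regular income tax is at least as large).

Book-profits minimum tax:
  Adjusted income: $57500 + $3500 + $8500 + $14500 = $84000
  Less exemption $41000 → base $43000
  $43000 × 11% = $4730

Regular income tax:
  $32000 × 13% = $4160
  $15000 × 17% = $2550
  $10500 × 29% = $3045
  → $9755

$4730 ≤ $9755, so no add-on is due.

$0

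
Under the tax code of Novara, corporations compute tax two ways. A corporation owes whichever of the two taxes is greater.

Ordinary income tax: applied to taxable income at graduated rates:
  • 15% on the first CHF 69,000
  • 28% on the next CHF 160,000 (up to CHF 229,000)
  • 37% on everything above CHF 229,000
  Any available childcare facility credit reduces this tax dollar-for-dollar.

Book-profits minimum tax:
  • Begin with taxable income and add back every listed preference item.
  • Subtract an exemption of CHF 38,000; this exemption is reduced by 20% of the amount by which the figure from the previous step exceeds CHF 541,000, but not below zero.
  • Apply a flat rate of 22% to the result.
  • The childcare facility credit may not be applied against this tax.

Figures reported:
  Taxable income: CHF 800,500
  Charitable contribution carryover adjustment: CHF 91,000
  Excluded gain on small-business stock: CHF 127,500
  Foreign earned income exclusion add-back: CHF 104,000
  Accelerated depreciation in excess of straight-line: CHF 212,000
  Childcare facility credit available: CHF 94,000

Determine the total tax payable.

CHF 293,700

Book-profits minimum tax:
  Adjusted income: CHF 800,500 + CHF 91,000 + CHF 127,500 + CHF 104,000 + CHF 212,000 = CHF 1,335,000
  Exemption: 20% × (CHF 1,335,000 − CHF 541,000) = CHF 158,800 ≥ CHF 38,000, so the exemption is fully phased out
  Base: CHF 1,335,000 − CHF 0 = CHF 1,335,000
  CHF 1,335,000 × 22% = CHF 293,700

Ordinary income tax:
  CHF 69,000 × 15% = CHF 10,350
  CHF 160,000 × 28% = CHF 44,800
  CHF 571,500 × 37% = CHF 211,455
  → CHF 266,605
  Less childcare facility credit CHF 94,000 → CHF 172,605

CHF 293,700 > CHF 172,605, so the book-profits minimum tax is the binding amount.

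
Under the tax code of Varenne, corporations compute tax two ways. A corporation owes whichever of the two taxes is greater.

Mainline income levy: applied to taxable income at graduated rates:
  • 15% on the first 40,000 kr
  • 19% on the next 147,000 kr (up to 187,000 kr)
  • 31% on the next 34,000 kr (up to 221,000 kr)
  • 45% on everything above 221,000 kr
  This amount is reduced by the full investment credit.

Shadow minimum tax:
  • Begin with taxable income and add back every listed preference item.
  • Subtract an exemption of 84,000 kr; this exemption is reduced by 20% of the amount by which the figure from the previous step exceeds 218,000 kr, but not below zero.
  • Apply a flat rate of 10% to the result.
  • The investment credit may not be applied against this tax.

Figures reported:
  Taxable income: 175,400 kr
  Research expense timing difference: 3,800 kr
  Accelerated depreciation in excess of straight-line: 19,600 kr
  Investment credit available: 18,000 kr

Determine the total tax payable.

Shadow minimum tax:
  Adjusted income: 175,400 kr + 3,800 kr + 19,600 kr = 198,800 kr
  Exemption: 198,800 kr ≤ 218,000 kr, so full 84,000 kr applies
  Base: 198,800 kr − 84,000 kr = 114,800 kr
  114,800 kr × 10% = 11,480 kr

Mainline income levy:
  40,000 kr × 15% = 6,000 kr
  135,400 kr × 19% = 25,726 kr
  → 31,726 kr
  Less investment credit 18,000 kr → 13,726 kr

13,726 kr > 11,480 kr, so the mainline income levy governs.

13,726 kr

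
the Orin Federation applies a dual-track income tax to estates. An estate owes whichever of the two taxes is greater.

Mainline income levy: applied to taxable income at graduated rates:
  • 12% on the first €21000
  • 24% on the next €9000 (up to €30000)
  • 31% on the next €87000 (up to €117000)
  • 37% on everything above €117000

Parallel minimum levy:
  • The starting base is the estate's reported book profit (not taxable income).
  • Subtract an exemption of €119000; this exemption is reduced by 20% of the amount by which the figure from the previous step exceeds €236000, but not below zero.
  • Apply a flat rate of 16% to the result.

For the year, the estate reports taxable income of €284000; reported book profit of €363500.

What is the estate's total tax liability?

Parallel minimum levy:
  Base (reported book profit): €363500
  Exemption: €119000 − 20% × (€363500 − €236000) = €119000 − €25500 = €93500
  Base: €363500 − €93500 = €270000
  €270000 × 16% = €43200

Mainline income levy:
  €21000 × 12% = €2520
  €9000 × 24% = €2160
  €87000 × 31% = €26970
  €167000 × 37% = €61790
  → €93440

€93440 > €43200, so the mainline income levy governs.

€93440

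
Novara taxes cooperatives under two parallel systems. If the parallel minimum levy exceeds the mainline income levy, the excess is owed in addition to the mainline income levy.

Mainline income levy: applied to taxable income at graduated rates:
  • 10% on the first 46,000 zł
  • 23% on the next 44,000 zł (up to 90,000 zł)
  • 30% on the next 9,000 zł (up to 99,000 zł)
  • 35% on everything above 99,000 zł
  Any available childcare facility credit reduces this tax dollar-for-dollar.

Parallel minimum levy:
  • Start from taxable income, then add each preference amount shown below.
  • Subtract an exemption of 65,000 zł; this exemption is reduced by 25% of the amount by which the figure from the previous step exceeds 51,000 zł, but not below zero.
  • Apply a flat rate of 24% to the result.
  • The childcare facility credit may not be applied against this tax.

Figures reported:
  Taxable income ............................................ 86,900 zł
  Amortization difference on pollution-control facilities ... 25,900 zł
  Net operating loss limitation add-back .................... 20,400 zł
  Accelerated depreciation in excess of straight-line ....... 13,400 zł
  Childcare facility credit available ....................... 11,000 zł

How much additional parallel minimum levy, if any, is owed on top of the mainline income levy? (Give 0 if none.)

22,313 zł

Parallel minimum levy:
  Adjusted income: 86,900 zł + 25,900 zł + 20,400 zł + 13,400 zł = 146,600 zł
  Exemption: 65,000 zł − 25% × (146,600 zł − 51,000 zł) = 65,000 zł − 23,900 zł = 41,100 zł
  Base: 146,600 zł − 41,100 zł = 105,500 zł
  105,500 zł × 24% = 25,320 zł

Mainline income levy:
  46,000 zł × 10% = 4,600 zł
  40,900 zł × 23% = 9,407 zł
  → 14,007 zł
  Less childcare facility credit 11,000 zł → 3,007 zł

Excess of parallel minimum levy over mainline income levy: 25,320 zł − 3,007 zł = 22,313 zł.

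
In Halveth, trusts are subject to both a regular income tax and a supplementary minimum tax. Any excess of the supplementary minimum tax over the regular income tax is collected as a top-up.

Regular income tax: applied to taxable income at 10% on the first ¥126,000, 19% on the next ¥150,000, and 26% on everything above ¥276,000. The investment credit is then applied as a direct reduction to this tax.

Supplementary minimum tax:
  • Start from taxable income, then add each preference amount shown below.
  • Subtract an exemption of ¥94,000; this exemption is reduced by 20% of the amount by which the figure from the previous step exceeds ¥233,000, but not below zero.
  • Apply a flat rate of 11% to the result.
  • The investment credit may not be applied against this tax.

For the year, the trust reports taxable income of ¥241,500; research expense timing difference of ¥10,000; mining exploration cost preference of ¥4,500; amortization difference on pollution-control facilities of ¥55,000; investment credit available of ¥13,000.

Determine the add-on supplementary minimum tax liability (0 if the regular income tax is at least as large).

Regular income tax:
  ¥126,000 × 10% = ¥12,600
  ¥115,500 × 19% = ¥21,945
  → ¥34,545
  Less investment credit ¥13,000 → ¥21,545

Supplementary minimum tax:
  Adjusted income: ¥241,500 + ¥10,000 + ¥4,500 + ¥55,000 = ¥311,000
  Exemption: ¥94,000 − 20% × (¥311,000 − ¥233,000) = ¥94,000 − ¥15,600 = ¥78,400
  Base: ¥311,000 − ¥78,400 = ¥232,600
  ¥232,600 × 11% = ¥25,586

Excess of supplementary minimum tax over regular income tax: ¥25,586 − ¥21,545 = ¥4,041.

¥4,041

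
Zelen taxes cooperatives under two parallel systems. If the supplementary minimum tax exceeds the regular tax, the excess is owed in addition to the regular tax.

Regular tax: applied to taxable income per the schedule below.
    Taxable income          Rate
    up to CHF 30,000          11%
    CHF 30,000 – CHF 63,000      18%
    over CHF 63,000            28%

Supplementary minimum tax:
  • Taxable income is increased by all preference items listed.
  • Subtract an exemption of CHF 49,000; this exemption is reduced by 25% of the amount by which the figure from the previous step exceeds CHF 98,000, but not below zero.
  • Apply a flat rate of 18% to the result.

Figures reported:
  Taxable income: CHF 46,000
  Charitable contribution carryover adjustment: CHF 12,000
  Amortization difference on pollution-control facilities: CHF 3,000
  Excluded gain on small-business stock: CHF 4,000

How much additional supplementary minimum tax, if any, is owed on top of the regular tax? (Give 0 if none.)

Supplementary minimum tax:
  Adjusted income: CHF 46,000 + CHF 12,000 + CHF 3,000 + CHF 4,000 = CHF 65,000
  Exemption: CHF 65,000 ≤ CHF 98,000, so full CHF 49,000 applies
  Base: CHF 65,000 − CHF 49,000 = CHF 16,000
  CHF 16,000 × 18% = CHF 2,880

Regular tax:
  CHF 30,000 × 11% = CHF 3,300
  CHF 16,000 × 18% = CHF 2,880
  → CHF 6,180

CHF 2,880 ≤ CHF 6,180, so no add-on is due.

CHF 0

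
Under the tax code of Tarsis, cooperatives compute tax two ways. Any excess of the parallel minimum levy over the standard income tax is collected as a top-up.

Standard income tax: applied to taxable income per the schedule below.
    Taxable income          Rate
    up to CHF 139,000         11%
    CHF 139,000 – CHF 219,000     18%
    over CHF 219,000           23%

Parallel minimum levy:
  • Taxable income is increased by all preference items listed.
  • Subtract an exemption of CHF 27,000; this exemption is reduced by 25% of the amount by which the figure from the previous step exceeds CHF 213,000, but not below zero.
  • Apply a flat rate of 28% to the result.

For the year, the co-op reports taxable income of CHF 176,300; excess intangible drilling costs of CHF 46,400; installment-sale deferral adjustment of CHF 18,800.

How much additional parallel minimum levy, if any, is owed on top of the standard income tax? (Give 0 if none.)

Standard income tax:
  CHF 139,000 × 11% = CHF 15,290
  CHF 37,300 × 18% = CHF 6,714
  → CHF 22,004

Parallel minimum levy:
  Adjusted income: CHF 176,300 + CHF 46,400 + CHF 18,800 = CHF 241,500
  Exemption: CHF 27,000 − 25% × (CHF 241,500 − CHF 213,000) = CHF 27,000 − CHF 7,125 = CHF 19,875
  Base: CHF 241,500 − CHF 19,875 = CHF 221,625
  CHF 221,625 × 28% = CHF 62,055

Excess of parallel minimum levy over standard income tax: CHF 62,055 − CHF 22,004 = CHF 40,051.

CHF 40,051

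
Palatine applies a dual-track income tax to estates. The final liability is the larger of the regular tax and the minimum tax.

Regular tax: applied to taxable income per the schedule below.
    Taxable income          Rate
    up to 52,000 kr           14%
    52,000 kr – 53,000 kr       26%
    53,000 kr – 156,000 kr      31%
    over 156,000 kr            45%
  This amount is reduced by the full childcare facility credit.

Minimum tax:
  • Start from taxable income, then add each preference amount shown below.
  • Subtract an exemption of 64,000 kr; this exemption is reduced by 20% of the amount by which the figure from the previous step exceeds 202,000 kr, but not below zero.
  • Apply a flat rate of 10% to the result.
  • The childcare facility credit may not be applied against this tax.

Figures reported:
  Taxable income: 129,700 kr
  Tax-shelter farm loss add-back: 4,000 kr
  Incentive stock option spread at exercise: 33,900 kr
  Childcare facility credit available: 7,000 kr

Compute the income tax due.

Minimum tax:
  Adjusted income: 129,700 kr + 4,000 kr + 33,900 kr = 167,600 kr
  Exemption: 167,600 kr ≤ 202,000 kr, so full 64,000 kr applies
  Base: 167,600 kr − 64,000 kr = 103,600 kr
  103,600 kr × 10% = 10,360 kr

Regular tax:
  52,000 kr × 14% = 7,280 kr
  1,000 kr × 26% = 260 kr
  76,700 kr × 31% = 23,777 kr
  → 31,317 kr
  Less childcare facility credit 7,000 kr → 24,317 kr

24,317 kr > 10,360 kr, so the regular tax governs.

24,317 kr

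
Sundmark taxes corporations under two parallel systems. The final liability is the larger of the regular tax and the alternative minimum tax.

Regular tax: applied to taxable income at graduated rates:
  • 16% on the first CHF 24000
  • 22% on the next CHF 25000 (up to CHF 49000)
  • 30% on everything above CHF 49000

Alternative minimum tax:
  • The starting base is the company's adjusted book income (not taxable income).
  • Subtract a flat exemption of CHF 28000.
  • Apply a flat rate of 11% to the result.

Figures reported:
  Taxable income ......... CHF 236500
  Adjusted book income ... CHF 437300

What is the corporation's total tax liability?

CHF 65590

Regular tax:
  CHF 24000 × 16% = CHF 3840
  CHF 25000 × 22% = CHF 5500
  CHF 187500 × 30% = CHF 56250
  → CHF 65590

Alternative minimum tax:
  Base (adjusted book income): CHF 437300
  Less exemption CHF 28000 → base CHF 409300
  CHF 409300 × 11% = CHF 45023

CHF 65590 > CHF 45023, so the regular tax governs.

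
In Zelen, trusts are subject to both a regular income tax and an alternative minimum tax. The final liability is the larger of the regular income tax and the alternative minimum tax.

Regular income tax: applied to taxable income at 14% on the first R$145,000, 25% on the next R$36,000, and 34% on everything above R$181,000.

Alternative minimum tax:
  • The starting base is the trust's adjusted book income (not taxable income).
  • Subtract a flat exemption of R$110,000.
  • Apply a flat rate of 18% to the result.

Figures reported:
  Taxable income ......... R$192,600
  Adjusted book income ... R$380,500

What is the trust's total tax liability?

Regular income tax:
  R$145,000 × 14% = R$20,300
  R$36,000 × 25% = R$9,000
  R$11,600 × 34% = R$3,944
  → R$33,244

Alternative minimum tax:
  Base (adjusted book income): R$380,500
  Less exemption R$110,000 → base R$270,500
  R$270,500 × 18% = R$48,690

R$48,690 > R$33,244, so the alternative minimum tax is the binding amount.

R$48,690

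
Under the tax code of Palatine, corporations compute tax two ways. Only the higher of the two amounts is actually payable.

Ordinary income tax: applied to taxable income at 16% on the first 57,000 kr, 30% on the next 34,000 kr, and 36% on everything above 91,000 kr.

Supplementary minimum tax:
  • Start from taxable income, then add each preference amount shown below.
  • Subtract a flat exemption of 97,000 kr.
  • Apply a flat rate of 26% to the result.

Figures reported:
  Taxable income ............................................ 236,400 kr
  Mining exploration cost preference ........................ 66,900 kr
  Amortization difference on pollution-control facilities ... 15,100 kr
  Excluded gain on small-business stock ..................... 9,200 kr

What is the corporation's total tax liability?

71,664 kr

Supplementary minimum tax:
  Adjusted income: 236,400 kr + 66,900 kr + 15,100 kr + 9,200 kr = 327,600 kr
  Less exemption 97,000 kr → base 230,600 kr
  230,600 kr × 26% = 59,956 kr

Ordinary income tax:
  57,000 kr × 16% = 9,120 kr
  34,000 kr × 30% = 10,200 kr
  145,400 kr × 36% = 52,344 kr
  → 71,664 kr

71,664 kr > 59,956 kr, so the ordinary income tax governs.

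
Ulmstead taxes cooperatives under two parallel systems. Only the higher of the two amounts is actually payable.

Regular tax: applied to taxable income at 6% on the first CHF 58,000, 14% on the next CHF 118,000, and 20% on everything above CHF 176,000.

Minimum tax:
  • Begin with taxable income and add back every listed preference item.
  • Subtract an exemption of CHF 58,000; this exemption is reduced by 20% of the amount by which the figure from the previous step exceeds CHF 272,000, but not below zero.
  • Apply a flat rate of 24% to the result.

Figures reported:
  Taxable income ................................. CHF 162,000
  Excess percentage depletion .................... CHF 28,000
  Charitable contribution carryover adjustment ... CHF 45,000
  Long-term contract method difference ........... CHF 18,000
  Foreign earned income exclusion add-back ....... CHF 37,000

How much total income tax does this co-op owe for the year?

CHF 56,544

Regular tax:
  CHF 58,000 × 6% = CHF 3,480
  CHF 104,000 × 14% = CHF 14,560
  → CHF 18,040

Minimum tax:
  Adjusted income: CHF 162,000 + CHF 28,000 + CHF 45,000 + CHF 18,000 + CHF 37,000 = CHF 290,000
  Exemption: CHF 58,000 − 20% × (CHF 290,000 − CHF 272,000) = CHF 58,000 − CHF 3,600 = CHF 54,400
  Base: CHF 290,000 − CHF 54,400 = CHF 235,600
  CHF 235,600 × 24% = CHF 56,544

CHF 56,544 > CHF 18,040, so the minimum tax is the binding amount.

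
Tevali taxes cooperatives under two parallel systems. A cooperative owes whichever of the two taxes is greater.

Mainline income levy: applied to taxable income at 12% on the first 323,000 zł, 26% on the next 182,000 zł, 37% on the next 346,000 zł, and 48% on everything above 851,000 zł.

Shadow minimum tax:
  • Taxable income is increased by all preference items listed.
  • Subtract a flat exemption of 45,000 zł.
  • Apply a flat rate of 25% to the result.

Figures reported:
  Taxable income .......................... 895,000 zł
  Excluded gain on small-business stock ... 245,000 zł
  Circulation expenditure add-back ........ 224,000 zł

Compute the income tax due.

329,750 zł

Mainline income levy:
  323,000 zł × 12% = 38,760 zł
  182,000 zł × 26% = 47,320 zł
  346,000 zł × 37% = 128,020 zł
  44,000 zł × 48% = 21,120 zł
  → 235,220 zł

Shadow minimum tax:
  Adjusted income: 895,000 zł + 245,000 zł + 224,000 zł = 1,364,000 zł
  Less exemption 45,000 zł → base 1,319,000 zł
  1,319,000 zł × 25% = 329,750 zł

329,750 zł > 235,220 zł, so the shadow minimum tax is the binding amount.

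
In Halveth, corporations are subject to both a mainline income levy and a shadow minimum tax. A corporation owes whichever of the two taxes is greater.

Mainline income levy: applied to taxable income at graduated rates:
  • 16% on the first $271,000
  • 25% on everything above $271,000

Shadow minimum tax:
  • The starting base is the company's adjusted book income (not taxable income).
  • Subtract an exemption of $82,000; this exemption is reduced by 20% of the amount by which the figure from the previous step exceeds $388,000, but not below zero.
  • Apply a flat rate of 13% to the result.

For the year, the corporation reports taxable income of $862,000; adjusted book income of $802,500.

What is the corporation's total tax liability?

$191,110

Shadow minimum tax:
  Base (adjusted book income): $802,500
  Exemption: 20% × ($802,500 − $388,000) = $82,900 ≥ $82,000, so the exemption is fully phased out
  Base: $802,500 − $0 = $802,500
  $802,500 × 13% = $104,325

Mainline income levy:
  $271,000 × 16% = $43,360
  $591,000 × 25% = $147,750
  → $191,110

$191,110 > $104,325, so the mainline income levy governs.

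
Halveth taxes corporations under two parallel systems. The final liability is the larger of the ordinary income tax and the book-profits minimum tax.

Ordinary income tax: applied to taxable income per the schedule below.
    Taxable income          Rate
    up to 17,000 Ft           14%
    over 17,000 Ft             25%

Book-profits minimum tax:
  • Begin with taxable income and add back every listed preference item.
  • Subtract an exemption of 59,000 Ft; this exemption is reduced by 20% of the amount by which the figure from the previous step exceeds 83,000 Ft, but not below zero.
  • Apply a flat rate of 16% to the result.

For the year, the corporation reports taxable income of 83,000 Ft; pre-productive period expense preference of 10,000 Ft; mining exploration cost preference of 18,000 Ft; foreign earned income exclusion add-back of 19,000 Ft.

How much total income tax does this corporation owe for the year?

18,880 Ft

Ordinary income tax:
  17,000 Ft × 14% = 2,380 Ft
  66,000 Ft × 25% = 16,500 Ft
  → 18,880 Ft

Book-profits minimum tax:
  Adjusted income: 83,000 Ft + 10,000 Ft + 18,000 Ft + 19,000 Ft = 130,000 Ft
  Exemption: 59,000 Ft − 20% × (130,000 Ft − 83,000 Ft) = 59,000 Ft − 9,400 Ft = 49,600 Ft
  Base: 130,000 Ft − 49,600 Ft = 80,400 Ft
  80,400 Ft × 16% = 12,864 Ft

18,880 Ft > 12,864 Ft, so the ordinary income tax governs.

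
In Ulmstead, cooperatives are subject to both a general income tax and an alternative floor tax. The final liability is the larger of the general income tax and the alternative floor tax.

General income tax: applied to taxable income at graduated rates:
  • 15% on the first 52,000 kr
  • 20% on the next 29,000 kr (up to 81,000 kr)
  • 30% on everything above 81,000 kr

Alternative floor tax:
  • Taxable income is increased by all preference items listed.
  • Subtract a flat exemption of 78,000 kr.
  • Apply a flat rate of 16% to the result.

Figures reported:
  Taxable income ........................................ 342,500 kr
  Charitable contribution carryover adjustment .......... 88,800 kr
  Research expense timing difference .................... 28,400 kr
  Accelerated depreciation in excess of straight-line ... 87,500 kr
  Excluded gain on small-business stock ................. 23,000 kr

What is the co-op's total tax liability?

92,050 kr

General income tax:
  52,000 kr × 15% = 7,800 kr
  29,000 kr × 20% = 5,800 kr
  261,500 kr × 30% = 78,450 kr
  → 92,050 kr

Alternative floor tax:
  Adjusted income: 342,500 kr + 88,800 kr + 28,400 kr + 87,500 kr + 23,000 kr = 570,200 kr
  Less exemption 78,000 kr → base 492,200 kr
  492,200 kr × 16% = 78,752 kr

92,050 kr > 78,752 kr, so the general income tax governs.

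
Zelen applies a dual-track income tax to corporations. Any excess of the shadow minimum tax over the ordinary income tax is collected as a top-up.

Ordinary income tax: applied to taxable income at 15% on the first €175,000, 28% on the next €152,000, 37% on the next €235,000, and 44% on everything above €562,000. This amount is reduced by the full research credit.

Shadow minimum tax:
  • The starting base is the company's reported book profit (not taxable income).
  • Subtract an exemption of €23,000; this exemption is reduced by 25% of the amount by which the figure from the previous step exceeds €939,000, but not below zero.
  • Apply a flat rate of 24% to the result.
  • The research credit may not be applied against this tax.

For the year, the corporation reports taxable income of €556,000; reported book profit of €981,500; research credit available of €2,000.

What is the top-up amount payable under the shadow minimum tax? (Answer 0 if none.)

€81,050

Shadow minimum tax:
  Base (reported book profit): €981,500
  Exemption: €23,000 − 25% × (€981,500 − €939,000) = €23,000 − €10,625 = €12,375
  Base: €981,500 − €12,375 = €969,125
  €969,125 × 24% = €232,590

Ordinary income tax:
  €175,000 × 15% = €26,250
  €152,000 × 28% = €42,560
  €229,000 × 37% = €84,730
  → €153,540
  Less research credit €2,000 → €151,540

Excess of shadow minimum tax over ordinary income tax: €232,590 − €151,540 = €81,050.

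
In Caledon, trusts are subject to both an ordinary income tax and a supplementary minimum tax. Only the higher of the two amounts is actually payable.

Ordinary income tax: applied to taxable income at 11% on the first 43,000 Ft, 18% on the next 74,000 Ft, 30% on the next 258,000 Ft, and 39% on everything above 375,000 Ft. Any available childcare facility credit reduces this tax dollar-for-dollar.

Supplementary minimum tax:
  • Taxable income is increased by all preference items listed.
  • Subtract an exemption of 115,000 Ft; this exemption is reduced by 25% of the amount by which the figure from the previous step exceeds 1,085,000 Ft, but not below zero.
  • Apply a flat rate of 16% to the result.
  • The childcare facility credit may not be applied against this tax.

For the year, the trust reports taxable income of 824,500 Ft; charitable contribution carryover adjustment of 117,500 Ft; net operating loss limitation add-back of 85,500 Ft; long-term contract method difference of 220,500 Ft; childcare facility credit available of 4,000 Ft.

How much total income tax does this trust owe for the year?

266,755 Ft

Ordinary income tax:
  43,000 Ft × 11% = 4,730 Ft
  74,000 Ft × 18% = 13,320 Ft
  258,000 Ft × 30% = 77,400 Ft
  449,500 Ft × 39% = 175,305 Ft
  → 270,755 Ft
  Less childcare facility credit 4,000 Ft → 266,755 Ft

Supplementary minimum tax:
  Adjusted income: 824,500 Ft + 117,500 Ft + 85,500 Ft + 220,500 Ft = 1,248,000 Ft
  Exemption: 115,000 Ft − 25% × (1,248,000 Ft − 1,085,000 Ft) = 115,000 Ft − 40,750 Ft = 74,250 Ft
  Base: 1,248,000 Ft − 74,250 Ft = 1,173,750 Ft
  1,173,750 Ft × 16% = 187,800 Ft

266,755 Ft > 187,800 Ft, so the ordinary income tax governs.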